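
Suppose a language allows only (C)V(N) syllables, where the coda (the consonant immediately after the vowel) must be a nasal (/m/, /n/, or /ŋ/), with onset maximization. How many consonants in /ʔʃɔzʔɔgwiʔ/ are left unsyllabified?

Syllabifying with onset maximization leaves /ʔ/, /z/, /g/, /ʔ/ stranded (only a nasal (/m/, /n/, or /ŋ/) is licensed in coda position; onsets are limited to one consonant).

4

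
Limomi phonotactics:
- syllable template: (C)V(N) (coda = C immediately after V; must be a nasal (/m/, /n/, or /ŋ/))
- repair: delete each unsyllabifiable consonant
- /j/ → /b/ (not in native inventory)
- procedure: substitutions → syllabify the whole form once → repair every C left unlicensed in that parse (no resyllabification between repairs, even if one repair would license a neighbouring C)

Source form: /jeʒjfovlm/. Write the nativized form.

befo

Substitution: /j/ → /b/, giving /beʒbfovlm/.
Under (C)V(N), the unsyllabifiable consonants are /ʒ/, /b/, /v/, /l/, /m/ (only a nasal (/m/, /n/, or /ŋ/) is licensed in coda position; onsets are limited to one consonant).
Each unlicensed consonant is deleted: /ʒ/, /b/, /v/, /l/, /m/.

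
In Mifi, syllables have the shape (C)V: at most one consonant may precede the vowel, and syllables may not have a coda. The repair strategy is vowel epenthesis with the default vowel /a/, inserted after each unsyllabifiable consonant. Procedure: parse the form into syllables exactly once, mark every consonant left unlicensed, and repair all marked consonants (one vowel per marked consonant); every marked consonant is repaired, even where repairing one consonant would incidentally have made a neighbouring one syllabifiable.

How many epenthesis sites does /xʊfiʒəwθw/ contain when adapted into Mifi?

The unsyllabifiable consonants are /w/, /θ/, /w/; each receives one epenthetic vowel.

3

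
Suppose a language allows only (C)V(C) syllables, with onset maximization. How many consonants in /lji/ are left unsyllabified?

1

Under (C)V(C), the unsyllabifiable consonants are /l/ (at most one coda consonant is licensed; onsets are limited to one consonant).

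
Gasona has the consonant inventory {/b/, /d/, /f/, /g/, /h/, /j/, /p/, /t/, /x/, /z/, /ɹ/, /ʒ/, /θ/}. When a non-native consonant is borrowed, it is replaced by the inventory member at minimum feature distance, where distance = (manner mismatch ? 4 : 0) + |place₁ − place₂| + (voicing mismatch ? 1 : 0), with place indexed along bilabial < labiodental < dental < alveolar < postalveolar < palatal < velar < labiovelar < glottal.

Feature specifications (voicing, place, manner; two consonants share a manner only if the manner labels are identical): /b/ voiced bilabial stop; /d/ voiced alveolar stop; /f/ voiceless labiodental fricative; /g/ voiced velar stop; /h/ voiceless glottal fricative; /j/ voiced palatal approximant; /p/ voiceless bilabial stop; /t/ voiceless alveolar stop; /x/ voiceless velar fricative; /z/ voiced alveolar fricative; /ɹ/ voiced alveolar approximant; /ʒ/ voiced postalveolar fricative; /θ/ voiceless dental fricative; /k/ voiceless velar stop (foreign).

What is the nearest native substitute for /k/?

g

/g/ is closest: same manner (stop), place distance 0 (velar→velar), voicing differs (+1); total 1. Next closest is /t/ at distance 3.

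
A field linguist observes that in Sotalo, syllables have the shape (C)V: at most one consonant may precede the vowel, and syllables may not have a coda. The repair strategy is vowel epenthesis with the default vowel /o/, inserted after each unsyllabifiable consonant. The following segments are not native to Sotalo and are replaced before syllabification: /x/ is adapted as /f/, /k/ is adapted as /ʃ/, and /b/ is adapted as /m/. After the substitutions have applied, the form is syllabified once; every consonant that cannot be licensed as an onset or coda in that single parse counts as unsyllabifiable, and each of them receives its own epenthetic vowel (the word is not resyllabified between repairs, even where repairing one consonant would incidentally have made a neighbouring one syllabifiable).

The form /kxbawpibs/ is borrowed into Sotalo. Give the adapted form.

ʃofomawopimoso

Substitution: /k/ → /ʃ/, /x/ → /f/, /b/ → /m/, giving /ʃfmawpims/.
Syllabifying with onset maximization leaves /ʃ/, /f/, /w/, /m/, /s/ stranded (no codas are permitted; onsets are limited to one consonant).
Inserting the epenthetic vowel yields /ʃ/ → /ʃo/, /f/ → /fo/, /w/ → /wo/, /m/ → /mo/, /s/ → /so/.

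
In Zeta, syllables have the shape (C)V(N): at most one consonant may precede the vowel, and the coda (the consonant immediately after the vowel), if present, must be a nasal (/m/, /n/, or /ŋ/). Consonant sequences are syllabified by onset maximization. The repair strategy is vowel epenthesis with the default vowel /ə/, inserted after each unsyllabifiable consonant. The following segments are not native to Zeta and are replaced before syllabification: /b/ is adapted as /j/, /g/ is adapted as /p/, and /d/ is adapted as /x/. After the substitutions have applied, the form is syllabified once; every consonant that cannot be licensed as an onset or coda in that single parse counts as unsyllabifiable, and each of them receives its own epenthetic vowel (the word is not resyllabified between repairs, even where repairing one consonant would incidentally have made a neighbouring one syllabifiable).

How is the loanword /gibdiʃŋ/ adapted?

Substitution: /g/ → /p/, /b/ → /j/, /d/ → /x/, giving /pijxiʃŋ/.
Syllabifying with onset maximization leaves /j/, /ʃ/, /ŋ/ stranded (only a nasal (/m/, /n/, or /ŋ/) is licensed in coda position; onsets are limited to one consonant).
Epenthesis after each stranded consonant: /j/ → /jə/, /ʃ/ → /ʃə/, /ŋ/ → /ŋə/.

pijəxiʃəŋə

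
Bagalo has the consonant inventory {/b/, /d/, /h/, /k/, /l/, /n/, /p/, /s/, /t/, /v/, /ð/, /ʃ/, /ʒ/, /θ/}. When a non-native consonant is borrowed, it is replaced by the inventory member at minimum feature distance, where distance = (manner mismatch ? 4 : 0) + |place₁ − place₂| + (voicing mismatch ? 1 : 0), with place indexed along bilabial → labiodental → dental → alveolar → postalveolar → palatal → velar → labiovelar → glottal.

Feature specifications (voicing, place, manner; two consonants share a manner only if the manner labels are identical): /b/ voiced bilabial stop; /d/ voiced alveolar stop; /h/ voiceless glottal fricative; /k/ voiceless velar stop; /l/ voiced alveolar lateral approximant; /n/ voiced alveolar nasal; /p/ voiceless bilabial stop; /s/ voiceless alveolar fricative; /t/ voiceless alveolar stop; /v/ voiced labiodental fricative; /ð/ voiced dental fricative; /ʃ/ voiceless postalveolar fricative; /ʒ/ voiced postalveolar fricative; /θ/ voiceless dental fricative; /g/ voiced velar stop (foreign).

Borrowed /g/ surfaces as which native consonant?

k

/k/ is closest: same manner (stop), place distance 0 (velar→velar), voicing differs (+1); total 1. Next closest is /d/ at distance 3.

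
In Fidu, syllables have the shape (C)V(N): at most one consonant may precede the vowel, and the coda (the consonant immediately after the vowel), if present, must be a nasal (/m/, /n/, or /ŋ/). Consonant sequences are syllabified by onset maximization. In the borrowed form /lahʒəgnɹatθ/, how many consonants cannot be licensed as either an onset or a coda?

Syllabifying with onset maximization leaves /h/, /g/, /n/, /t/, /θ/ stranded (only a nasal (/m/, /n/, or /ŋ/) is licensed in coda position; onsets are limited to one consonant).

5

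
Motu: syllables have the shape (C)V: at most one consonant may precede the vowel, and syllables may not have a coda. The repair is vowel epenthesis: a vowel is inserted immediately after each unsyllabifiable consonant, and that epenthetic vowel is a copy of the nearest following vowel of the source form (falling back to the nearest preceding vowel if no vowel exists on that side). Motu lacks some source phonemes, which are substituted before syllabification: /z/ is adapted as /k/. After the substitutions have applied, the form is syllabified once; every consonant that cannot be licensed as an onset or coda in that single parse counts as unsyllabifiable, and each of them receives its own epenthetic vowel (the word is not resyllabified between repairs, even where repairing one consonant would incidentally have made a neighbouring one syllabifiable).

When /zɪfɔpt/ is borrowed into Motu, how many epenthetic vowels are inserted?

After substitution the input is /kɪfɔpt/.
The unsyllabifiable consonants are /p/, /t/; each receives one epenthetic vowel.

2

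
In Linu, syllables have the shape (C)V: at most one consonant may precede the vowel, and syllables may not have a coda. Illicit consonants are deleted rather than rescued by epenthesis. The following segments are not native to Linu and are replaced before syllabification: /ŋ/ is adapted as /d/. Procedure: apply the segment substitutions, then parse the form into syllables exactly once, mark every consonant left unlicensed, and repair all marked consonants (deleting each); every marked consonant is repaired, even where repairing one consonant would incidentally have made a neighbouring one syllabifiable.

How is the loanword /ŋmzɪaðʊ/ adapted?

Substitution: /ŋ/ → /d/, giving /dmzɪaðʊ/.
Syllabifying with onset maximization leaves /d/, /m/ stranded (no codas are permitted; onsets are limited to one consonant).
Deleting the stranded consonants removes /d/, /m/.

zɪaðʊ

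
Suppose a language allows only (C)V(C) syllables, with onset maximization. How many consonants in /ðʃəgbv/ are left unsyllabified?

Syllabifying with onset maximization leaves /ð/, /b/, /v/ stranded (at most one coda consonant is licensed; onsets are limited to one consonant).

3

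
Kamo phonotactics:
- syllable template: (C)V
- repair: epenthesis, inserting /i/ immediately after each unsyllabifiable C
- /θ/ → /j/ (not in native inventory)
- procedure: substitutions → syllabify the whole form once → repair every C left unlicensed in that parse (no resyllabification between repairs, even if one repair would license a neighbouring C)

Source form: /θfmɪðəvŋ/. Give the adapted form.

jifimɪðəviŋi

Substitution: /θ/ → /j/, giving /jfmɪðəvŋ/.
Under (C)V, the unsyllabifiable consonants are /j/, /f/, /v/, /ŋ/ (no codas are permitted; onsets are limited to one consonant).
Inserting the epenthetic vowel yields /j/ → /ji/, /f/ → /fi/, /v/ → /vi/, /ŋ/ → /ŋi/.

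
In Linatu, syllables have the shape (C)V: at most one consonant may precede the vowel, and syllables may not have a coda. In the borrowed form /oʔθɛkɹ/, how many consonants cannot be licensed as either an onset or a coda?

The consonants /ʔ/, /k/, /ɹ/ cannot be parsed into a legal (C)V syllable (no codas are permitted; onsets are limited to one consonant).

3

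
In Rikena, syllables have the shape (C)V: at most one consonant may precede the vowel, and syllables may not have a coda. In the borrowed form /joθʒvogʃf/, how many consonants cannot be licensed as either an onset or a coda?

5

The consonants /θ/, /ʒ/, /g/, /ʃ/, /f/ cannot be parsed into a legal (C)V syllable (no codas are permitted; onsets are limited to one consonant).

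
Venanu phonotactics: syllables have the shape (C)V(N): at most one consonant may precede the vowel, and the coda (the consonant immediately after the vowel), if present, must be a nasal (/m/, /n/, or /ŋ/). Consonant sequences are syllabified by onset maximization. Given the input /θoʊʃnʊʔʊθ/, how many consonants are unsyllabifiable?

2

Under (C)V(N), the unsyllabifiable consonants are /ʃ/, /θ/ (only a nasal (/m/, /n/, or /ŋ/) is licensed in coda position; onsets are limited to one consonant).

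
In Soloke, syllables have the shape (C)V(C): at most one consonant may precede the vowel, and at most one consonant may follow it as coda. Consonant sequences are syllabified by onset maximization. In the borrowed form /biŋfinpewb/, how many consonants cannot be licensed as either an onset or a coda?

Under (C)V(C), the unsyllabifiable consonants are /b/ (at most one coda consonant is licensed; onsets are limited to one consonant).

1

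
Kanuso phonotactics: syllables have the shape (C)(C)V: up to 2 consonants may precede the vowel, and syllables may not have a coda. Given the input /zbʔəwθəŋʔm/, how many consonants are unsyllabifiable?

4

Under (C)(C)V, the unsyllabifiable consonants are /z/, /ŋ/, /ʔ/, /m/ (no codas are permitted; onsets may contain at most 2 consonants).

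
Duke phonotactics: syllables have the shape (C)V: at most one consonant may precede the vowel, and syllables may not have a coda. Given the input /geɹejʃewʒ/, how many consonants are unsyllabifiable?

Syllabifying with onset maximization leaves /j/, /w/, /ʒ/ stranded (no codas are permitted; onsets are limited to one consonant).

3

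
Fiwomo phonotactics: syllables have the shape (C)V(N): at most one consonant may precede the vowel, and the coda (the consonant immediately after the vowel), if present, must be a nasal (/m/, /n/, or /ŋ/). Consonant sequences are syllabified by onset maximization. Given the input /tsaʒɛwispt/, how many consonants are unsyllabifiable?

4

Under (C)V(N), the unsyllabifiable consonants are /t/, /s/, /p/, /t/ (only a nasal (/m/, /n/, or /ŋ/) is licensed in coda position; onsets are limited to one consonant).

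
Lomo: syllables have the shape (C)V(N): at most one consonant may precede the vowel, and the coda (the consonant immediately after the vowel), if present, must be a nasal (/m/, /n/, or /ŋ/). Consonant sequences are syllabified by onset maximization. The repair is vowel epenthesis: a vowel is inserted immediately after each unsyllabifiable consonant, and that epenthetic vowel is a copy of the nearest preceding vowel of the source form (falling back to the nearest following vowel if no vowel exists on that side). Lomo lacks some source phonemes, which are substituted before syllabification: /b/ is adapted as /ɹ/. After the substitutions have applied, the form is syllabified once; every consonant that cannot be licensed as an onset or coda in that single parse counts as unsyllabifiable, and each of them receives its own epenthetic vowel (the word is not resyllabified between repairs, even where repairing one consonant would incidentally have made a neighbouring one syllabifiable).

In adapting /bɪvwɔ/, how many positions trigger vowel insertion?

1

After substitution the input is /ɹɪvwɔ/.
The unsyllabifiable consonants are /v/; each receives one epenthetic vowel.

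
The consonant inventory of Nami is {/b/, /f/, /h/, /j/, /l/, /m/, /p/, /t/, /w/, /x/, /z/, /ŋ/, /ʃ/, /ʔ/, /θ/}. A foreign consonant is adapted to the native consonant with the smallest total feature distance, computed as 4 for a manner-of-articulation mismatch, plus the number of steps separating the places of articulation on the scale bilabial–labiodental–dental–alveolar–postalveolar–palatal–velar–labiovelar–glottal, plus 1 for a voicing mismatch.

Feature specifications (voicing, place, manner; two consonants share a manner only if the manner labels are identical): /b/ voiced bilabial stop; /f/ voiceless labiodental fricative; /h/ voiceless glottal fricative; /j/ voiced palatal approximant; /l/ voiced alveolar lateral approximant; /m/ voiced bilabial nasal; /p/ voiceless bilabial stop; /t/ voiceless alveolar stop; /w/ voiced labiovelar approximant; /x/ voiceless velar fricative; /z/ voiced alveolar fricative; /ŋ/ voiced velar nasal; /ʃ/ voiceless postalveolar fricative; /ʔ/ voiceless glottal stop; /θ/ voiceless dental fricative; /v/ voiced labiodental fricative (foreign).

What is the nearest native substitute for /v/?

/f/ is closest: same manner (fricative), place distance 0 (labiodental→labiodental), voicing differs (+1); total 1. Next closest is /z/ at distance 2.

f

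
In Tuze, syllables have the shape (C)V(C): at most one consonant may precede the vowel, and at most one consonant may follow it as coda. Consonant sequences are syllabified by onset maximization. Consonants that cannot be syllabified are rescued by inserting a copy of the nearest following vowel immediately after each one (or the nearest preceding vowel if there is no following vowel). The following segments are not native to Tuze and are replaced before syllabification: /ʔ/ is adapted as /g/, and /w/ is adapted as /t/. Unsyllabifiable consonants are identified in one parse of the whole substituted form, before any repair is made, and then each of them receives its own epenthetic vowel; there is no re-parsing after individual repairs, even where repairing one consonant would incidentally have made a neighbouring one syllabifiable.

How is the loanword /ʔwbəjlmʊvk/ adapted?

gətəbəjlʊmʊvkʊ

Substitution: /ʔ/ → /g/, /w/ → /t/, giving /gtbəjlmʊvk/.
Syllabifying with onset maximization leaves /g/, /t/, /l/, /k/ stranded (at most one coda consonant is licensed; onsets are limited to one consonant).
Inserting the epenthetic vowel yields /g/ → /gə/, /t/ → /tə/, /l/ → /lʊ/, /k/ → /kʊ/.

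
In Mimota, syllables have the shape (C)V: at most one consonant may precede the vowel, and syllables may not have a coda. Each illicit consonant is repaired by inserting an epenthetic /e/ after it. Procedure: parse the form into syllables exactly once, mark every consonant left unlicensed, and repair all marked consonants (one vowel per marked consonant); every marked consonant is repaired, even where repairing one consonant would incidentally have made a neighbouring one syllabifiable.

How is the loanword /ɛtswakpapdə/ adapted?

Under (C)V, the unsyllabifiable consonants are /t/, /s/, /k/, /p/ (no codas are permitted; onsets are limited to one consonant).
Epenthesis after each stranded consonant: /t/ → /te/, /s/ → /se/, /k/ → /ke/, /p/ → /pe/.

ɛtesewakepapedə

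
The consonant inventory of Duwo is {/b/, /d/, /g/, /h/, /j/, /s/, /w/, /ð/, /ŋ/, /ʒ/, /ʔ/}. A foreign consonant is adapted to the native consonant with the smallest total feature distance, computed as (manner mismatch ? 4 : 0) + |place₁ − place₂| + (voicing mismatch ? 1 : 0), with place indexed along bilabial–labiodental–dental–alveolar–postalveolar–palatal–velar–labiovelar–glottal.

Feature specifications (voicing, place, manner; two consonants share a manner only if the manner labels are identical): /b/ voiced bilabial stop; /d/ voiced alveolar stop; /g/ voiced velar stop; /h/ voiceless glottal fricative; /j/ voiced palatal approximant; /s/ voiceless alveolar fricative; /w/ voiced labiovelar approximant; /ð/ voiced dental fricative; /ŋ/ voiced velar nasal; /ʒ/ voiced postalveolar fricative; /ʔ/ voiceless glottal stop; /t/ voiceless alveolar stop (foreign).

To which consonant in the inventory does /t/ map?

d

/d/ is closest: same manner (stop), place distance 0 (alveolar→alveolar), voicing differs (+1); total 1. Next closest is /b/ at distance 4.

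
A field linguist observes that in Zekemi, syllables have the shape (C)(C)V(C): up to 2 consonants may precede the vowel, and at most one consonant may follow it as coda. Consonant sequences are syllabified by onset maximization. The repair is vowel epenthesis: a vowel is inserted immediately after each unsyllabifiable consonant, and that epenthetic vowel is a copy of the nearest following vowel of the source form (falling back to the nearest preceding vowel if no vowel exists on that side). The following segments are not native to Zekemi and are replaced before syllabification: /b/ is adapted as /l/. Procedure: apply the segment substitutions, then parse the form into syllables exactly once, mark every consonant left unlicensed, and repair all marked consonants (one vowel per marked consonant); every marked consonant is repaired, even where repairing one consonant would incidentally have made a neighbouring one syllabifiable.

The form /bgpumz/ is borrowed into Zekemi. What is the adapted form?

Substitution: /b/ → /l/, giving /lgpumz/.
Under (C)(C)V(C), the unsyllabifiable consonants are /l/, /z/ (at most one coda consonant is licensed; onsets may contain at most 2 consonants).
Epenthesis after each stranded consonant: /l/ → /lu/, /z/ → /zu/.

lugpumzu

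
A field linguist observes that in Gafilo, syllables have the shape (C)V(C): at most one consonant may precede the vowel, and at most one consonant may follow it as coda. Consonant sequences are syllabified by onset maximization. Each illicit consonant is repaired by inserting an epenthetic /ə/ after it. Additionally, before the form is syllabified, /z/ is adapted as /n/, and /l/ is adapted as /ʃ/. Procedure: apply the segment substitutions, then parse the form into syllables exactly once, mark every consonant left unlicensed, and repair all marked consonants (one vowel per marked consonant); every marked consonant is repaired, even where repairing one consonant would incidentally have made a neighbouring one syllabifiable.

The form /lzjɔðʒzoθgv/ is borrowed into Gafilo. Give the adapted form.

Substitution: /l/ → /ʃ/, /z/ → /n/, giving /ʃnjɔðʒnoθgv/.
Under (C)V(C), the unsyllabifiable consonants are /ʃ/, /n/, /ʒ/, /g/, /v/ (at most one coda consonant is licensed; onsets are limited to one consonant).
Inserting the epenthetic vowel yields /ʃ/ → /ʃə/, /n/ → /nə/, /ʒ/ → /ʒə/, /g/ → /gə/, /v/ → /və/.

ʃənəjɔðʒənoθgəvə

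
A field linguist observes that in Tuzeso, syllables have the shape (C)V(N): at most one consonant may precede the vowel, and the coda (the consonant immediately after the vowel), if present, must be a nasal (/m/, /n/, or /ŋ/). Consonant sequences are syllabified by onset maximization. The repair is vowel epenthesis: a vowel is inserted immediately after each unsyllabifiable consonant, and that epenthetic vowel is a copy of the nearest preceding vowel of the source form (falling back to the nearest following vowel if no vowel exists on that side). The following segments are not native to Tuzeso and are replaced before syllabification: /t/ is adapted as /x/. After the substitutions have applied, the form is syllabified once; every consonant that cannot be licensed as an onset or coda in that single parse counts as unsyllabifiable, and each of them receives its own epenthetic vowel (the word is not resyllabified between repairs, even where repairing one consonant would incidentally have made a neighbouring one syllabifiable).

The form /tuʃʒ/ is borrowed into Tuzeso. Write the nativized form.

Substitution: /t/ → /x/, giving /xuʃʒ/.
Under (C)V(N), the unsyllabifiable consonants are /ʃ/, /ʒ/ (only a nasal (/m/, /n/, or /ŋ/) is licensed in coda position; onsets are limited to one consonant).
Epenthesis after each stranded consonant: /ʃ/ → /ʃu/, /ʒ/ → /ʒu/.

xuʃuʒu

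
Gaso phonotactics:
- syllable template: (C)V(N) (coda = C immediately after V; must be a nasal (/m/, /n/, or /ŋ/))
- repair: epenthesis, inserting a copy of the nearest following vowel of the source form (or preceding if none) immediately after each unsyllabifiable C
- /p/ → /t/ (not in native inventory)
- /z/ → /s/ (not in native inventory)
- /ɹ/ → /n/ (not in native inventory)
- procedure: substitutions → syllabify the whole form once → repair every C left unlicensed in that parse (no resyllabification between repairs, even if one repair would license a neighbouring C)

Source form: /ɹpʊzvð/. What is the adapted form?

Substitution: /ɹ/ → /n/, /p/ → /t/, /z/ → /s/, giving /ntʊsvð/.
Syllabifying with onset maximization leaves /n/, /s/, /v/, /ð/ stranded (only a nasal (/m/, /n/, or /ŋ/) is licensed in coda position; onsets are limited to one consonant).
Epenthesis after each stranded consonant: /n/ → /nʊ/, /s/ → /sʊ/, /v/ → /vʊ/, /ð/ → /ðʊ/.

nʊtʊsʊvʊðʊ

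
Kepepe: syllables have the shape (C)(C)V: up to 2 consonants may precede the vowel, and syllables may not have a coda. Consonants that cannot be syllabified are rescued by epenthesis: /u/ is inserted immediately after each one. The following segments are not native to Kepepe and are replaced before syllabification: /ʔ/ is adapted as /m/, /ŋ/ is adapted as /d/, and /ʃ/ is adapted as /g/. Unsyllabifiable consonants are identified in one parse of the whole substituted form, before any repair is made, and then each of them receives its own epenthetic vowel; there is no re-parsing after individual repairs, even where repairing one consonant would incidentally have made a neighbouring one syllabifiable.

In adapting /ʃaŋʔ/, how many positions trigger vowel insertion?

After substitution the input is /gadm/.
The unsyllabifiable consonants are /d/, /m/; each receives one epenthetic vowel.

2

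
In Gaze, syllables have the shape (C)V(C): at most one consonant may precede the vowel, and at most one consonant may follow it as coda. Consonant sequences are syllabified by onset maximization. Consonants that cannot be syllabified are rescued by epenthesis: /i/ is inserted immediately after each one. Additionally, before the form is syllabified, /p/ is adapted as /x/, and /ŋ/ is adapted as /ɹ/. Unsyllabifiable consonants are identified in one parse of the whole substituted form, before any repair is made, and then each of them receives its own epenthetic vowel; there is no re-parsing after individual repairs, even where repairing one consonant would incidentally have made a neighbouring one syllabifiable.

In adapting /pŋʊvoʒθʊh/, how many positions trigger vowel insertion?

After substitution the input is /xɹʊvoʒθʊh/.
The unsyllabifiable consonants are /x/; each receives one epenthetic vowel.

1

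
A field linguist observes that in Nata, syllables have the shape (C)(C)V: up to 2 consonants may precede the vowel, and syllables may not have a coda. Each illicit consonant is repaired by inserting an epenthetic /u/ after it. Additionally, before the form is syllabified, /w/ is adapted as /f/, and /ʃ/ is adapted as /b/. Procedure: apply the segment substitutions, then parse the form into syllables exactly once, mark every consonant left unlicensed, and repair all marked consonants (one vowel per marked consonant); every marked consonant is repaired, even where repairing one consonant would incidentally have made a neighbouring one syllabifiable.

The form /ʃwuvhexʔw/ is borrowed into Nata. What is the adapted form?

Substitution: /ʃ/ → /b/, /w/ → /f/, giving /bfuvhexʔf/.
The consonants /x/, /ʔ/, /f/ cannot be parsed into a legal (C)(C)V syllable (no codas are permitted; onsets may contain at most 2 consonants).
Epenthesis after each stranded consonant: /x/ → /xu/, /ʔ/ → /ʔu/, /f/ → /fu/.

bfuvhexuʔufu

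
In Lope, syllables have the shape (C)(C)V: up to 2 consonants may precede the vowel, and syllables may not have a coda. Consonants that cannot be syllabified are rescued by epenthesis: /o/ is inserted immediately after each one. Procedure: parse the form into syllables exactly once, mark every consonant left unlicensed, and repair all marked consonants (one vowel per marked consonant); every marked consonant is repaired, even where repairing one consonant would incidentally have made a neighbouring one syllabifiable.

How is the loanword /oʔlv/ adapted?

oʔolovo

The consonants /ʔ/, /l/, /v/ cannot be parsed into a legal (C)(C)V syllable (no codas are permitted; onsets may contain at most 2 consonants).
Each unlicensed consonant becomes the onset of a new syllable: /ʔ/ → /ʔo/, /l/ → /lo/, /v/ → /vo/.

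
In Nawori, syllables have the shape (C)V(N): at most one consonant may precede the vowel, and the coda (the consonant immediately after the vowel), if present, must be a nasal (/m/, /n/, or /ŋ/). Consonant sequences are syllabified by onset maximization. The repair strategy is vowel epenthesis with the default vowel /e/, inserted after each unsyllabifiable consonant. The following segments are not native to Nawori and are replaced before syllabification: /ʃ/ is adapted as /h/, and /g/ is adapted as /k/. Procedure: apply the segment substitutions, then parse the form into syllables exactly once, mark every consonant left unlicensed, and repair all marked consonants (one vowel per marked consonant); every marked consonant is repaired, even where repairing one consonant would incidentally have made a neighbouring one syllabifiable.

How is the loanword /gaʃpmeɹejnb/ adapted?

Substitution: /g/ → /k/, /ʃ/ → /h/, giving /kahpmeɹejnb/.
The consonants /h/, /p/, /j/, /n/, /b/ cannot be parsed into a legal (C)V(N) syllable (only a nasal (/m/, /n/, or /ŋ/) is licensed in coda position; onsets are limited to one consonant).
Each unlicensed consonant becomes the onset of a new syllable: /h/ → /he/, /p/ → /pe/, /j/ → /je/, /n/ → /ne/, /b/ → /be/.

kahepemeɹejenebe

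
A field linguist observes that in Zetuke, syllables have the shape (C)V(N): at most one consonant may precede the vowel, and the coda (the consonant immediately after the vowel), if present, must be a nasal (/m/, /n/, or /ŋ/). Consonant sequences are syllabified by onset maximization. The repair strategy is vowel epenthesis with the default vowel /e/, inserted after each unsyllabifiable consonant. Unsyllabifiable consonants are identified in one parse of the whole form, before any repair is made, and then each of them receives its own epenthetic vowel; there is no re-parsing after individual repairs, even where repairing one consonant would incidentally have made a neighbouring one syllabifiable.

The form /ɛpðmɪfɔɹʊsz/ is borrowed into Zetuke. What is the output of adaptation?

Under (C)V(N), the unsyllabifiable consonants are /p/, /ð/, /s/, /z/ (only a nasal (/m/, /n/, or /ŋ/) is licensed in coda position; onsets are limited to one consonant).
Epenthesis after each stranded consonant: /p/ → /pe/, /ð/ → /ðe/, /s/ → /se/, /z/ → /ze/.

ɛpeðemɪfɔɹʊseze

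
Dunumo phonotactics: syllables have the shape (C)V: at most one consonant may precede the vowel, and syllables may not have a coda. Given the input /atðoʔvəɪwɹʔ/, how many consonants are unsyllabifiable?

Under (C)V, the unsyllabifiable consonants are /t/, /ʔ/, /w/, /ɹ/, /ʔ/ (no codas are permitted; onsets are limited to one consonant).

5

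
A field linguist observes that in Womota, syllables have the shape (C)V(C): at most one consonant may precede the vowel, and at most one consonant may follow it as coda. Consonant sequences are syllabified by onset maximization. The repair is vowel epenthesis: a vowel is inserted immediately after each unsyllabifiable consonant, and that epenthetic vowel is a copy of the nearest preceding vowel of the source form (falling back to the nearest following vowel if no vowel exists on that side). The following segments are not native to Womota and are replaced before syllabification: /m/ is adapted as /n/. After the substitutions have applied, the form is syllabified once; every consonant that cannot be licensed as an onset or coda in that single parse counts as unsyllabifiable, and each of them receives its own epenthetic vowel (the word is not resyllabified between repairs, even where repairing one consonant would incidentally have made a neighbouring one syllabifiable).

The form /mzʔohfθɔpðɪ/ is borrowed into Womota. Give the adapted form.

Substitution: /m/ → /n/, giving /nzʔohfθɔpðɪ/.
The consonants /n/, /z/, /f/ cannot be parsed into a legal (C)V(C) syllable (at most one coda consonant is licensed; onsets are limited to one consonant).
Inserting the epenthetic vowel yields /n/ → /no/, /z/ → /zo/, /f/ → /fo/.

nozoʔohfoθɔpðɪ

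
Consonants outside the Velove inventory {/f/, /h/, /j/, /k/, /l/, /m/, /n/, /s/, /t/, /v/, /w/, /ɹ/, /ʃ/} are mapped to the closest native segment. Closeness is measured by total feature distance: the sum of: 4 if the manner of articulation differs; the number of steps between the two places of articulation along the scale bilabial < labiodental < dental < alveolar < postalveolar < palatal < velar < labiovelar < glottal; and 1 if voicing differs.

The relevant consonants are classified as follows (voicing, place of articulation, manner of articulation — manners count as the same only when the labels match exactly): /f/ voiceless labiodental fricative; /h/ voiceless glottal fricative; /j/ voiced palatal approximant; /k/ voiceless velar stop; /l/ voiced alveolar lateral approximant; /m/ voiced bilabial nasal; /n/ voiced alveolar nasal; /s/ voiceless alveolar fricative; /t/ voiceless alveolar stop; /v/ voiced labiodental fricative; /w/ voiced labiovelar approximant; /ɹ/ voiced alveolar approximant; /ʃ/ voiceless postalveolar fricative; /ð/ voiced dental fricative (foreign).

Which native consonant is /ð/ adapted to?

v

/v/ is closest: same manner (fricative), place distance 1 (dental→labiodental), same voicing; total 1. Next closest is /f/ at distance 2.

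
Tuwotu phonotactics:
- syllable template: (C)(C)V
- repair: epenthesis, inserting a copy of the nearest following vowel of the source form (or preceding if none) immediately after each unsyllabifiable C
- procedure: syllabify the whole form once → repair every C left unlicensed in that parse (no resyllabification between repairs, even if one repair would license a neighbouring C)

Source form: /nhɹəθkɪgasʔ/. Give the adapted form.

nəhɹəθkɪgasaʔa

The consonants /n/, /s/, /ʔ/ cannot be parsed into a legal (C)(C)V syllable (no codas are permitted; onsets may contain at most 2 consonants).
Epenthesis after each stranded consonant: /n/ → /nə/, /s/ → /sa/, /ʔ/ → /ʔa/.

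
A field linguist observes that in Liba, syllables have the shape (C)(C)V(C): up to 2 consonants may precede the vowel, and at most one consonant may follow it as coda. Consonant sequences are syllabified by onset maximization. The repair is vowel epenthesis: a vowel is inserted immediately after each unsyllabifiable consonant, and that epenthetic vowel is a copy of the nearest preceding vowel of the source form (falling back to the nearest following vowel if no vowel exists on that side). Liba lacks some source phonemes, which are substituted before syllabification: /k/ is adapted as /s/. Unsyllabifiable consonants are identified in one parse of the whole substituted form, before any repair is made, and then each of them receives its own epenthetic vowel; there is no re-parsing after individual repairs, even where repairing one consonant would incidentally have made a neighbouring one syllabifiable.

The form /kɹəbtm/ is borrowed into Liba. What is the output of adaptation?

Substitution: /k/ → /s/, giving /sɹəbtm/.
Under (C)(C)V(C), the unsyllabifiable consonants are /t/, /m/ (at most one coda consonant is licensed; onsets may contain at most 2 consonants).
Each unlicensed consonant becomes the onset of a new syllable: /t/ → /tə/, /m/ → /mə/.

sɹəbtəmə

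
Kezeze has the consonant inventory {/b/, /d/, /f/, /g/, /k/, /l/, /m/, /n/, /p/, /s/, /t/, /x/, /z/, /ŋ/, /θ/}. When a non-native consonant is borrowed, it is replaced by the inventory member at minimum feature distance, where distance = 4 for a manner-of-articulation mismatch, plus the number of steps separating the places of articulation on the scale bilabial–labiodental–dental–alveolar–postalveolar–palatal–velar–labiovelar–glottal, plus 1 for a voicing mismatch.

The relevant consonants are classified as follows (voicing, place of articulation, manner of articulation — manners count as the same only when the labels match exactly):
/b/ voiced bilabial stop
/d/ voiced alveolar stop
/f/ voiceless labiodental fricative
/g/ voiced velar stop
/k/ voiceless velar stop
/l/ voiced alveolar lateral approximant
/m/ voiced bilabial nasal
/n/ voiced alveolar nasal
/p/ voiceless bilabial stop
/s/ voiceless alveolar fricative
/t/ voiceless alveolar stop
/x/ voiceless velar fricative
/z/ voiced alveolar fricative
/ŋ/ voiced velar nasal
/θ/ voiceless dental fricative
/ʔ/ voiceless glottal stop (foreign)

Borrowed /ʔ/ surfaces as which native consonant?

k

/k/ is closest: same manner (stop), place distance 2 (glottal→velar), same voicing; total 2. Next closest is /g/ at distance 3.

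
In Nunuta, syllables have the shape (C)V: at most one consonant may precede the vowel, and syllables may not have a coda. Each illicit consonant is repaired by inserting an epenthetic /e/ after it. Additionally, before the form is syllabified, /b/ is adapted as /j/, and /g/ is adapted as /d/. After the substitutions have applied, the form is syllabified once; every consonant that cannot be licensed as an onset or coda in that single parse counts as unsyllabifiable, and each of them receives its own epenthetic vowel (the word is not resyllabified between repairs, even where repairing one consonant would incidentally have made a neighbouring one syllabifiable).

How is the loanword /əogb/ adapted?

Substitution: /g/ → /d/, /b/ → /j/, giving /əodj/.
Syllabifying with onset maximization leaves /d/, /j/ stranded (no codas are permitted; onsets are limited to one consonant).
Epenthesis after each stranded consonant: /d/ → /de/, /j/ → /je/.

əodeje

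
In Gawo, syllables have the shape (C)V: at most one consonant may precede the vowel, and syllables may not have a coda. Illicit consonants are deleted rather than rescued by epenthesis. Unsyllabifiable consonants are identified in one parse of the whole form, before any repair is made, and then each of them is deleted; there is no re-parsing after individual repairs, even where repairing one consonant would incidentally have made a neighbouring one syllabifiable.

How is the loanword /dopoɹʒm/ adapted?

Under (C)V, the unsyllabifiable consonants are /ɹ/, /ʒ/, /m/ (no codas are permitted; onsets are limited to one consonant).
Deleting the stranded consonants removes /ɹ/, /ʒ/, /m/.

dopo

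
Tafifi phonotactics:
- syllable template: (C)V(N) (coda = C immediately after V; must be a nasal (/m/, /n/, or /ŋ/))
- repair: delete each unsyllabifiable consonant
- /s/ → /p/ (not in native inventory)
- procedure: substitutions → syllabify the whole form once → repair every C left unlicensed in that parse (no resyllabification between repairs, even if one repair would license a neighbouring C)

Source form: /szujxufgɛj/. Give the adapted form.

Substitution: /s/ → /p/, giving /pzujxufgɛj/.
Syllabifying with onset maximization leaves /p/, /j/, /f/, /j/ stranded (only a nasal (/m/, /n/, or /ŋ/) is licensed in coda position; onsets are limited to one consonant).
Each unlicensed consonant is deleted: /p/, /j/, /f/, /j/.

zuxugɛ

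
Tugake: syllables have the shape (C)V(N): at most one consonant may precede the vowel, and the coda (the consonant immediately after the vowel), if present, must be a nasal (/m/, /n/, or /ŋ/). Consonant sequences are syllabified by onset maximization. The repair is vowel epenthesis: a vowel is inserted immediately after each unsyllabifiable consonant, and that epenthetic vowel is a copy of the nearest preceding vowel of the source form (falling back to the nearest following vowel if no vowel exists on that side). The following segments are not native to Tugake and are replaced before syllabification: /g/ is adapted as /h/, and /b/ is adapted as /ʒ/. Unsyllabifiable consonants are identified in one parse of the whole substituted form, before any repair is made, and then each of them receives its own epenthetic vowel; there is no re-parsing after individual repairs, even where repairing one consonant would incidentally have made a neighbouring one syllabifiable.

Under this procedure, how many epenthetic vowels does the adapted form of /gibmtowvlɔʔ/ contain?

5

After substitution the input is /hiʒmtowvlɔʔ/.
The unsyllabifiable consonants are /ʒ/, /m/, /w/, /v/, /ʔ/; each receives one epenthetic vowel.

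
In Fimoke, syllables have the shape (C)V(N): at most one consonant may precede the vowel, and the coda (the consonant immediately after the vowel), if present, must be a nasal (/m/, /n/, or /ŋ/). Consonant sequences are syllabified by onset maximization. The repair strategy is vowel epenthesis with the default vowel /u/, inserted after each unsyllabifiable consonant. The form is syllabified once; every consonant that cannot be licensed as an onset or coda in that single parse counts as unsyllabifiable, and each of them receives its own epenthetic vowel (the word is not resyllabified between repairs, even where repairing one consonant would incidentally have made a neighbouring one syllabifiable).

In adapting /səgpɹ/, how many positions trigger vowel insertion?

3

The unsyllabifiable consonants are /g/, /p/, /ɹ/; each receives one epenthetic vowel.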